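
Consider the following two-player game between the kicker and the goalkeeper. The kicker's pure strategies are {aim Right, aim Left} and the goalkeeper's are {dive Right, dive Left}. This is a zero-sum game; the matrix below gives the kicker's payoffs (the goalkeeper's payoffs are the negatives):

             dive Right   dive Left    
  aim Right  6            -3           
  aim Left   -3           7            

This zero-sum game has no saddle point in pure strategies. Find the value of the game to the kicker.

v = 33/19

Set the kicker's expected payoff from aim Right equal to that from aim Left:
  the kicker's expected payoff from aim Right: q·6 + (1−q)·(-3) = 9q - 3
  the kicker's expected payoff from aim Left: q·(-3) + (1−q)·7 = -10q + 7
  9q - 3 = -10q + 7  ⇒  19q = 10  ⇒  q = 10/19.
The value is the kicker's expected payoff against this mix (using aim Right): (10/19)·6 + (9/19)·(-3) = 33/19.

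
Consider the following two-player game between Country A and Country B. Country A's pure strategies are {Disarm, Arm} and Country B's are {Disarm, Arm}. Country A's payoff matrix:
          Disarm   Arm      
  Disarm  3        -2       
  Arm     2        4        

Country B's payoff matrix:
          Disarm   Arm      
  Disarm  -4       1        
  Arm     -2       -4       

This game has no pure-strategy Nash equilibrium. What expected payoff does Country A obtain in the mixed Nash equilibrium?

Set Country A's expected payoff from Disarm equal to that from Arm:
  Country A's expected payoff from Disarm: q·3 + (1−q)·(-2) = 5q - 2
  Country A's expected payoff from Arm: q·2 + (1−q)·4 = -2q + 4
  5q - 2 = -2q + 4  ⇒  7q = 6  ⇒  q = 6/7.
At equilibrium Country A is indifferent across rows, so Country A's payoff equals the payoff from Disarm: (6/7)·3 + (1/7)·(-2) = 16/7.

16/7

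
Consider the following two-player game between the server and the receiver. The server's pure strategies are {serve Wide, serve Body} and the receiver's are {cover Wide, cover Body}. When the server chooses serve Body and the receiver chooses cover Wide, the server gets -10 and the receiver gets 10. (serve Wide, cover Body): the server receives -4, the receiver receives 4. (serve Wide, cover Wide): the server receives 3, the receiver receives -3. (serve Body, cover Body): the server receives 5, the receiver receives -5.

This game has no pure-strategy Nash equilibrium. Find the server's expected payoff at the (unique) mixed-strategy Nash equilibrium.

In a mixed equilibrium the server is indifferent between serve Wide and serve Body; this condition fixes q.
  the server's expected payoff from serve Wide: q·3 + (1−q)·(-4) = 7q - 4
  the server's expected payoff from serve Body: q·(-10) + (1−q)·5 = -15q + 5
  7q - 4 = -15q + 5  ⇒  22q = 9  ⇒  q = 9/22.
At equilibrium the server is indifferent across rows, so the server's payoff equals the payoff from serve Wide: (9/22)·3 + (13/22)·(-4) = -25/22.

-25/22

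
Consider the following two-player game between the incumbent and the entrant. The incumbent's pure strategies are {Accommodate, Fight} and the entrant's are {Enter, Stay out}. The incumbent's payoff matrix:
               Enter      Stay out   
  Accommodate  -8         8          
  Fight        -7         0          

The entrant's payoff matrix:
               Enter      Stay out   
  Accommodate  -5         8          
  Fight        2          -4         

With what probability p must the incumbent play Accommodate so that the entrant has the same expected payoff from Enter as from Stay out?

In a mixed equilibrium the entrant is indifferent between Enter and Stay out; this condition fixes p.
  the entrant's expected payoff from Enter: p·(-5) + (1−p)·2 = -7p + 2
  the entrant's expected payoff from Stay out: p·8 + (1−p)·(-4) = 12p - 4
  -7p + 2 = 12p - 4  ⇒  -19p = -6  ⇒  p = 6/19.

p = 6/19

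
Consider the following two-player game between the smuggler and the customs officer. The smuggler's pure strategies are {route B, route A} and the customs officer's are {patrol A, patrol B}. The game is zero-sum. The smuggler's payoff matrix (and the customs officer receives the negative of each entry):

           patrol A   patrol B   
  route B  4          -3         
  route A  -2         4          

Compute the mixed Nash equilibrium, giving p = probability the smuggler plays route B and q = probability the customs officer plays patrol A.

For the customs officer to be willing to mix, the customs officer must be indifferent between patrol A and patrol B, which pins down the smuggler's mix.
  the customs officer's payoff from patrol A: p·(-4) + (1−p)·2 = -6p + 2
  the customs officer's payoff from patrol B: p·3 + (1−p)·(-4) = 7p - 4
  -6p + 2 = 7p - 4  ⇒  -13p = -6  ⇒  p = 6/13.
The smuggler's indifference between route B and route A determines the customs officer's mixing probability q:
  the smuggler's payoff to route B: q·4 + (1−q)·(-3) = 7q - 3
  the smuggler's payoff to route A: q·(-2) + (1−q)·4 = -6q + 4
  7q - 3 = -6q + 4  ⇒  13q = 7  ⇒  q = 7/13.

p = 6/13, q = 7/13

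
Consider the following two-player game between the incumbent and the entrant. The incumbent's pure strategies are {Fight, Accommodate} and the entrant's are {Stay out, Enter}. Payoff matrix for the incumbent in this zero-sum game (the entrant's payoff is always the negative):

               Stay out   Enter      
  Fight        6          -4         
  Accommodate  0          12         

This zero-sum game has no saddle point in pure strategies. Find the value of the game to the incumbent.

v = 36/11

In a mixed equilibrium the incumbent is indifferent between Fight and Accommodate; this condition fixes q.
  the incumbent's expected payoff from Fight: q·6 + (1−q)·(-4) = 10q - 4
  the incumbent's expected payoff from Accommodate: q·0 + (1−q)·12 = -12q + 12
  10q - 4 = -12q + 12  ⇒  22q = 16  ⇒  q = 8/11.
The value is the incumbent's expected payoff against this mix (using Fight): (8/11)·6 + (3/11)·(-4) = 36/11.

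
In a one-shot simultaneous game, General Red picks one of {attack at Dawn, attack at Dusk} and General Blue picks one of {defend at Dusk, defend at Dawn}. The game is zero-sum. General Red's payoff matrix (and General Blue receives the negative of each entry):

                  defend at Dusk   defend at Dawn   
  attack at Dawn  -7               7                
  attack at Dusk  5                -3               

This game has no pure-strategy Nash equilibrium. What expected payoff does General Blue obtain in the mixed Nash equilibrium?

-7/11

In a mixed equilibrium General Blue is indifferent between defend at Dusk and defend at Dawn; this condition fixes p.
  General Blue's expected payoff from defend at Dusk: p·7 + (1−p)·(-5) = 12p - 5
  General Blue's expected payoff from defend at Dawn: p·(-7) + (1−p)·3 = -10p + 3
  12p - 5 = -10p + 3  ⇒  22p = 8  ⇒  p = 4/11.
At equilibrium General Blue is indifferent across columns, so General Blue's payoff equals the payoff from defend at Dusk: (4/11)·7 + (7/11)·(-5) = -7/11.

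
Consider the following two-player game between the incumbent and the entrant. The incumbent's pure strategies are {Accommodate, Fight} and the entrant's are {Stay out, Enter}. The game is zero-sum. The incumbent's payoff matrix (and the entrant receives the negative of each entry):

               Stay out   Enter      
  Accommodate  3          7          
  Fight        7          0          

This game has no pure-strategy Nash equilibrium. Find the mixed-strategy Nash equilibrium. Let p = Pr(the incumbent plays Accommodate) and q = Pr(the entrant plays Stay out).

p = 7/11, q = 7/11

For the entrant to be willing to mix, the entrant must be indifferent between Stay out and Enter, which pins down the incumbent's mix.
  the entrant's payoff to Stay out: p·(-3) + (1−p)·(-7) = 4p - 7
  the entrant's payoff to Enter: p·(-7) + (1−p)·0 = -7p
  4p - 7 = -7p  ⇒  11p = 7  ⇒  p = 7/11.
For the incumbent to be willing to mix, the incumbent must be indifferent between Accommodate and Fight, which pins down the entrant's mix.
  the incumbent's payoff to Accommodate: q·3 + (1−q)·7 = -4q + 7
  the incumbent's payoff to Fight: q·7 + (1−q)·0 = 7q
  -4q + 7 = 7q  ⇒  -11q = -7  ⇒  q = 7/11.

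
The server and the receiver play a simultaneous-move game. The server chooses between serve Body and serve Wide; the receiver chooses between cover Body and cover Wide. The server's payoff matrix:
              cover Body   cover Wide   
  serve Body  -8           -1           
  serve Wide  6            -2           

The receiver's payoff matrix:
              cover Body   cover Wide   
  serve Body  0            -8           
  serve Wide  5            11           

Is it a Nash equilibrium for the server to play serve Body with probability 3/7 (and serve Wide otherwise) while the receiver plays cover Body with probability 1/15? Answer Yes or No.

Check the receiver's indifference given the server's mix p = 3/7:
  payoff from cover Body = 20/7; payoff from cover Wide = 20/7 — equal.
Check the server's indifference given the receiver's mix q = 1/15:
  payoff from serve Body = -22/15; payoff from serve Wide = -22/15 — equal.
Both players are indifferent, so neither can profitably deviate.

Yes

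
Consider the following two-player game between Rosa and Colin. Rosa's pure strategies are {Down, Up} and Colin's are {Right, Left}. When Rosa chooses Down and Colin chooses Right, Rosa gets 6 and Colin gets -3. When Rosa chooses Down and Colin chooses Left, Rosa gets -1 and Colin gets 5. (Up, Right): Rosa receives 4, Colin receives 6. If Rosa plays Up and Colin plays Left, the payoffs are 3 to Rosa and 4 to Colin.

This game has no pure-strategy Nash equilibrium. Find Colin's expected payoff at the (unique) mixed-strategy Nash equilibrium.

Rosa's mix must leave Colin indifferent between Right and Left.
  Colin's payoff to Right: p·(-3) + (1−p)·6 = -9p + 6
  Colin's payoff to Left: p·5 + (1−p)·4 = p + 4
  -9p + 6 = p + 4  ⇒  -10p = -2  ⇒  p = 1/5.
At equilibrium Colin is indifferent across columns, so Colin's payoff equals the payoff from Right: (1/5)·(-3) + (4/5)·6 = 21/5.

21/5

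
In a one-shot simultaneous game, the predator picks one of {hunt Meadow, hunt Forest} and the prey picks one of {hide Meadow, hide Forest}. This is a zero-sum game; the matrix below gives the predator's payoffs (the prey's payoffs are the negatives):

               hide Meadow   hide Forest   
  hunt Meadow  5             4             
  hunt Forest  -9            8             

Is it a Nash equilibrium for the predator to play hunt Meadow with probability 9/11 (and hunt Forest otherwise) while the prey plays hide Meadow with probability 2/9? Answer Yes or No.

No

Given the predator's mix p = 9/11, the prey's payoff from hide Meadow is -27/11 but from hide Forest is -52/11. The prey strictly prefers hide Meadow, so the prey would not mix.
So the proposed profile is not a Nash equilibrium.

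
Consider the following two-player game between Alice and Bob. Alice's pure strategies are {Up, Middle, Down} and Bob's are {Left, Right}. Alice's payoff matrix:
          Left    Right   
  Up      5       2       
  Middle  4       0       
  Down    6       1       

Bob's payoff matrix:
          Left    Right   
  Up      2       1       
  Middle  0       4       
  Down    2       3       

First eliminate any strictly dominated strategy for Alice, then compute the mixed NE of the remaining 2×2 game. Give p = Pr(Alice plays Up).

Alice's strategy Middle is strictly dominated by Down: 6 > 4 and 1 > 0. Eliminate Middle.
Set Bob's expected payoff from Left equal to that from Right:
  Bob's payoff to Left: p·2 + (1−p)·2 = 2
  Bob's payoff to Right: p·1 + (1−p)·3 = -2p + 3
  2 = -2p + 3  ⇒  2p = 1  ⇒  p = 1/2.

p = 1/2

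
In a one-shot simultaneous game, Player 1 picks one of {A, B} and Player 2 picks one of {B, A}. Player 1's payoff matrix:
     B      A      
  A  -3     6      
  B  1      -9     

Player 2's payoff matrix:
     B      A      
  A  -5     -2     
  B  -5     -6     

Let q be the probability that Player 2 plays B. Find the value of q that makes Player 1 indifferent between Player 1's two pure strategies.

Player 1's indifference between A and B determines Player 2's mixing probability q:
  Player 1's payoff to A: q·(-3) + (1−q)·6 = -9q + 6
  Player 1's payoff to B: q·1 + (1−q)·(-9) = 10q - 9
  -9q + 6 = 10q - 9  ⇒  -19q = -15  ⇒  q = 15/19.

q = 15/19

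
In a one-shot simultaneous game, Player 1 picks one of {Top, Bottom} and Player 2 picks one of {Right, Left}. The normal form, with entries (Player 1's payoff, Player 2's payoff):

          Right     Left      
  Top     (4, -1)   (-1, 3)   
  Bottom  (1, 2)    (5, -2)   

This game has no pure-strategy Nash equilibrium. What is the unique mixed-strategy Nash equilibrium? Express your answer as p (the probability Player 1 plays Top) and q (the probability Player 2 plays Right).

Set Player 2's expected payoff from Right equal to that from Left:
  Player 2's expected payoff from Right: p·(-1) + (1−p)·2 = -3p + 2
  Player 2's expected payoff from Left: p·3 + (1−p)·(-2) = 5p - 2
  -3p + 2 = 5p - 2  ⇒  -8p = -4  ⇒  p = 1/2.
Player 1's indifference between Top and Bottom determines Player 2's mixing probability q:
  Player 1's payoff to Top: q·4 + (1−q)·(-1) = 5q - 1
  Player 1's payoff to Bottom: q·1 + (1−q)·5 = -4q + 5
  5q - 1 = -4q + 5  ⇒  9q = 6  ⇒  q = 2/3.

p = 1/2, q = 2/3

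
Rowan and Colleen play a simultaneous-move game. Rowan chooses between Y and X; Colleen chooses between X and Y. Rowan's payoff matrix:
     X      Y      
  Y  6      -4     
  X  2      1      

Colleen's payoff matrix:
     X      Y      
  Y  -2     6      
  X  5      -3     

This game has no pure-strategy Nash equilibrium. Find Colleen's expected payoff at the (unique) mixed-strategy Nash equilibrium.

3/2

In a mixed equilibrium Colleen is indifferent between X and Y; this condition fixes p.
  Colleen's expected payoff from X: p·(-2) + (1−p)·5 = -7p + 5
  Colleen's expected payoff from Y: p·6 + (1−p)·(-3) = 9p - 3
  -7p + 5 = 9p - 3  ⇒  -16p = -8  ⇒  p = 1/2.
At equilibrium Colleen is indifferent across columns, so Colleen's payoff equals the payoff from X: (1/2)·(-2) + (1/2)·5 = 3/2.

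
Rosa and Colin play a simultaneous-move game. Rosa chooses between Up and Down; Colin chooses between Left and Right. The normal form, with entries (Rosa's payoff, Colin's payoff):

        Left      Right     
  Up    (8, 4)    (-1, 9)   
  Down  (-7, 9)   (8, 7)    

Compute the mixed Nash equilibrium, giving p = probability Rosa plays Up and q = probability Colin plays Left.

Set Colin's expected payoff from Left equal to that from Right:
  Colin's payoff to Left: p·4 + (1−p)·9 = -5p + 9
  Colin's payoff to Right: p·9 + (1−p)·7 = 2p + 7
  -5p + 9 = 2p + 7  ⇒  -7p = -2  ⇒  p = 2/7.
Set Rosa's expected payoff from Up equal to that from Down:
  Rosa's expected payoff from Up: q·8 + (1−q)·(-1) = 9q - 1
  Rosa's expected payoff from Down: q·(-7) + (1−q)·8 = -15q + 8
  9q - 1 = -15q + 8  ⇒  24q = 9  ⇒  q = 3/8.

p = 2/7, q = 3/8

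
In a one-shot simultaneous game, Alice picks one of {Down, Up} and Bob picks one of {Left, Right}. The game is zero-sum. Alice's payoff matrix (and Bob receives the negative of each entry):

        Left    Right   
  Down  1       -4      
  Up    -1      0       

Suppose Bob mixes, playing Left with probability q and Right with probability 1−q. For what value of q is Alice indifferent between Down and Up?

q = 2/3

Set Alice's expected payoff from Down equal to that from Up:
  Alice's expected payoff from Down: q·1 + (1−q)·(-4) = 5q - 4
  Alice's expected payoff from Up: q·(-1) + (1−q)·0 = -q
  5q - 4 = -q  ⇒  6q = 4  ⇒  q = 2/3.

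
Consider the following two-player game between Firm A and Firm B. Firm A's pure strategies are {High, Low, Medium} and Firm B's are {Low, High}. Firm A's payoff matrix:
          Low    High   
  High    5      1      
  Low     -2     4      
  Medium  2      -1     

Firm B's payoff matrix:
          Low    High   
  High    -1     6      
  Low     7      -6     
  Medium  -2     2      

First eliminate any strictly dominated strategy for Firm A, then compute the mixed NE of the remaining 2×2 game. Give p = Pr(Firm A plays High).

p = 13/20

Firm A's strategy Medium is strictly dominated by High: 5 > 2 and 1 > -1. Eliminate Medium.
Firm A's mix must leave Firm B indifferent between Low and High.
  Firm B's expected payoff from Low: p·(-1) + (1−p)·7 = -8p + 7
  Firm B's expected payoff from High: p·6 + (1−p)·(-6) = 12p - 6
  -8p + 7 = 12p - 6  ⇒  -20p = -13  ⇒  p = 13/20.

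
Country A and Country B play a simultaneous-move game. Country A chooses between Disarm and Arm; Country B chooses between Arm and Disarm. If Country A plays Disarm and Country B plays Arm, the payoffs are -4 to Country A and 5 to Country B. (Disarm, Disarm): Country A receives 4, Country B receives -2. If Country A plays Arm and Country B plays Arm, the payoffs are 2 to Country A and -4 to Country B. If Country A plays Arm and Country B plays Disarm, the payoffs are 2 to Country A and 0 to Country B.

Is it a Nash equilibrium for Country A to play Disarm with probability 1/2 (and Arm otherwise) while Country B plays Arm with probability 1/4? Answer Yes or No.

Given Country A's mix p = 1/2, Country B's payoff from Arm is 1/2 but from Disarm is -1. Country B strictly prefers Arm, so Country B would not mix.
So the proposed profile is not a Nash equilibrium.

No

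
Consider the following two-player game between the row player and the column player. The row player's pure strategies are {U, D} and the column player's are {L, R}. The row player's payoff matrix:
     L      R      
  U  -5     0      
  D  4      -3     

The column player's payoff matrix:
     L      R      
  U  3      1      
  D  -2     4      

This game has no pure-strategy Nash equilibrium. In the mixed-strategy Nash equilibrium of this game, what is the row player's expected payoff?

The column player's mix must leave the row player indifferent between U and D.
  the row player's expected payoff from U: q·(-5) + (1−q)·0 = -5q
  the row player's expected payoff from D: q·4 + (1−q)·(-3) = 7q - 3
  -5q = 7q - 3  ⇒  -12q = -3  ⇒  q = 1/4.
At equilibrium the row player is indifferent across rows, so the row player's payoff equals the payoff from U: (1/4)·(-5) + (3/4)·0 = -5/4.

-5/4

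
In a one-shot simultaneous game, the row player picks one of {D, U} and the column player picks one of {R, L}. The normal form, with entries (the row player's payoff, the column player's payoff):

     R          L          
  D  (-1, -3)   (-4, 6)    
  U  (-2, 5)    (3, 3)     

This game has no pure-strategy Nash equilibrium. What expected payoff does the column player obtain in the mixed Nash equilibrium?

39/11

For the column player to be willing to mix, the column player must be indifferent between R and L, which pins down the row player's mix.
  the column player's payoff from R: p·(-3) + (1−p)·5 = -8p + 5
  the column player's payoff from L: p·6 + (1−p)·3 = 3p + 3
  -8p + 5 = 3p + 3  ⇒  -11p = -2  ⇒  p = 2/11.
At equilibrium the column player is indifferent across columns, so the column player's payoff equals the payoff from R: (2/11)·(-3) + (9/11)·5 = 39/11.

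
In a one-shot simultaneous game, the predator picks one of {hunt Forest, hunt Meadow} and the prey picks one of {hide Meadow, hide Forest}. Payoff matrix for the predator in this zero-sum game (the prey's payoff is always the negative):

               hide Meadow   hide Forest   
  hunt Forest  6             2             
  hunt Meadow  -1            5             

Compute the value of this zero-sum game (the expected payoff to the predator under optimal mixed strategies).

v = 16/5

The predator's indifference between hunt Forest and hunt Meadow determines the prey's mixing probability q:
  the predator's payoff from hunt Forest: q·6 + (1−q)·2 = 4q + 2
  the predator's payoff from hunt Meadow: q·(-1) + (1−q)·5 = -6q + 5
  4q + 2 = -6q + 5  ⇒  10q = 3  ⇒  q = 3/10.
The value is the predator's expected payoff against this mix (using hunt Forest): (3/10)·6 + (7/10)·2 = 16/5.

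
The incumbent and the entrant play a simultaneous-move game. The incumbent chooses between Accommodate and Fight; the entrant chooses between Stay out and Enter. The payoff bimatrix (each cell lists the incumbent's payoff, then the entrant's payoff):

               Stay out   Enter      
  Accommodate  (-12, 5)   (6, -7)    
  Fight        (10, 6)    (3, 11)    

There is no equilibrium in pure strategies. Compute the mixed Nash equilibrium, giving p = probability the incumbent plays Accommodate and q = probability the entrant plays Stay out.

The incumbent's mix must leave the entrant indifferent between Stay out and Enter.
  the entrant's payoff to Stay out: p·5 + (1−p)·6 = -p + 6
  the entrant's payoff to Enter: p·(-7) + (1−p)·11 = -18p + 11
  -p + 6 = -18p + 11  ⇒  17p = 5  ⇒  p = 5/17.
The incumbent's indifference between Accommodate and Fight determines the entrant's mixing probability q:
  the incumbent's payoff to Accommodate: q·(-12) + (1−q)·6 = -18q + 6
  the incumbent's payoff to Fight: q·10 + (1−q)·3 = 7q + 3
  -18q + 6 = 7q + 3  ⇒  -25q = -3  ⇒  q = 3/25.

p = 5/17, q = 3/25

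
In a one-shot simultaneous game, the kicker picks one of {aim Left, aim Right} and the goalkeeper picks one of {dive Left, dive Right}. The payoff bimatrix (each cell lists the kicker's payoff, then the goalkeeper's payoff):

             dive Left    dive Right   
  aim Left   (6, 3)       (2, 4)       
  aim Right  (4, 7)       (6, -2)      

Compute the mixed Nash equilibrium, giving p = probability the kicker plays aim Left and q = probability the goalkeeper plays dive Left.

p = 9/10, q = 2/3

For the goalkeeper to be willing to mix, the goalkeeper must be indifferent between dive Left and dive Right, which pins down the kicker's mix.
  the goalkeeper's payoff from dive Left: p·3 + (1−p)·7 = -4p + 7
  the goalkeeper's payoff from dive Right: p·4 + (1−p)·(-2) = 6p - 2
  -4p + 7 = 6p - 2  ⇒  -10p = -9  ⇒  p = 9/10.
The goalkeeper's mix must leave the kicker indifferent between aim Left and aim Right.
  the kicker's expected payoff from aim Left: q·6 + (1−q)·2 = 4q + 2
  the kicker's expected payoff from aim Right: q·4 + (1−q)·6 = -2q + 6
  4q + 2 = -2q + 6  ⇒  6q = 4  ⇒  q = 2/3.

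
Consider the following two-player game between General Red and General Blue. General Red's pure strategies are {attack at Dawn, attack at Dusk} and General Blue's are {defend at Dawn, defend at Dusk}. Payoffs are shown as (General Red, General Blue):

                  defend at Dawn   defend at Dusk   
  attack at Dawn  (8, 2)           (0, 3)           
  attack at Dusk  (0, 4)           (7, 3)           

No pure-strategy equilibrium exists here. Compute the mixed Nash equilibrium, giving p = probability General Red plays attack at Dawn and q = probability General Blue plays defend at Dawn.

p = 1/2, q = 7/15

General Red's mix must leave General Blue indifferent between defend at Dawn and defend at Dusk.
  General Blue's expected payoff from defend at Dawn: p·2 + (1−p)·4 = -2p + 4
  General Blue's expected payoff from defend at Dusk: p·3 + (1−p)·3 = 3
  -2p + 4 = 3  ⇒  -2p = -1  ⇒  p = 1/2.
General Red's indifference between attack at Dawn and attack at Dusk determines General Blue's mixing probability q:
  General Red's payoff to attack at Dawn: q·8 + (1−q)·0 = 8q
  General Red's payoff to attack at Dusk: q·0 + (1−q)·7 = -7q + 7
  8q = -7q + 7  ⇒  15q = 7  ⇒  q = 7/15.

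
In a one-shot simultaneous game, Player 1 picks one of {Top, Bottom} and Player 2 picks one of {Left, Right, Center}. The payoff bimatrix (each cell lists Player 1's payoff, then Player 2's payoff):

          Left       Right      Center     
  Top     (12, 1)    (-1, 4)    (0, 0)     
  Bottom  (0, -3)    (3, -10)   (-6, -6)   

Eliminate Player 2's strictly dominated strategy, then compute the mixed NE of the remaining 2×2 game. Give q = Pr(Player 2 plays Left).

Player 2's strategy Center is strictly dominated by Left: 1 > 0 and -3 > -6. Eliminate Center.
Set Player 1's expected payoff from Top equal to that from Bottom:
  Player 1's payoff to Top: q·12 + (1−q)·(-1) = 13q - 1
  Player 1's payoff to Bottom: q·0 + (1−q)·3 = -3q + 3
  13q - 1 = -3q + 3  ⇒  16q = 4  ⇒  q = 1/4.

q = 1/4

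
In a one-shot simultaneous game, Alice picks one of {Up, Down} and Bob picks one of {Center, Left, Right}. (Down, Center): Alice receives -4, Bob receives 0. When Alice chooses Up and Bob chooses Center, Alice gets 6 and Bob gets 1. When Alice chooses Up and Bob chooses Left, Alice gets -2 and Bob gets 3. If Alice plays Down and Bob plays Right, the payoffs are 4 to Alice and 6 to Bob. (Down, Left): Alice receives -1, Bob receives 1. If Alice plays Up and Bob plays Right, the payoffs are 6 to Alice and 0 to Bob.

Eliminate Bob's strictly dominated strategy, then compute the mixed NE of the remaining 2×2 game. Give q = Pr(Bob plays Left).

q = 2/3

Bob's strategy Center is strictly dominated by Left: 3 > 1 and 1 > 0. Eliminate Center.
In a mixed equilibrium Alice is indifferent between Up and Down; this condition fixes q.
  Alice's expected payoff from Up: q·(-2) + (1−q)·6 = -8q + 6
  Alice's expected payoff from Down: q·(-1) + (1−q)·4 = -5q + 4
  -8q + 6 = -5q + 4  ⇒  -3q = -2  ⇒  q = 2/3.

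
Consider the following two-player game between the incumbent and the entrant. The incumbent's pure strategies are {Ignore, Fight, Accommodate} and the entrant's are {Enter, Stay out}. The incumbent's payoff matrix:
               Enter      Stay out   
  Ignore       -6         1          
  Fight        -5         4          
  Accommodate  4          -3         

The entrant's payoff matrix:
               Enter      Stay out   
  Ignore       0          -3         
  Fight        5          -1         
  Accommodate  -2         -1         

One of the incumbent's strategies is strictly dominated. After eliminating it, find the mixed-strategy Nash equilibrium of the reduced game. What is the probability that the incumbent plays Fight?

The incumbent's strategy Ignore is strictly dominated by Fight: -5 > -6 and 4 > 1. Eliminate Ignore.
For the entrant to be willing to mix, the entrant must be indifferent between Enter and Stay out, which pins down the incumbent's mix.
  the entrant's payoff from Enter: p·5 + (1−p)·(-2) = 7p - 2
  the entrant's payoff from Stay out: p·(-1) + (1−p)·(-1) = -1
  7p - 2 = -1  ⇒  7p = 1  ⇒  p = 1/7.

p = 1/7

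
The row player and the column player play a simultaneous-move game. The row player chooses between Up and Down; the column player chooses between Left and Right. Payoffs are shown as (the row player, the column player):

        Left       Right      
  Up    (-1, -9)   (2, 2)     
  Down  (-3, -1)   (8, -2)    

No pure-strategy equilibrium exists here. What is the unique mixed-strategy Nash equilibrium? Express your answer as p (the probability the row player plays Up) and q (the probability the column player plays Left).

p = 1/12, q = 3/4

For the column player to be willing to mix, the column player must be indifferent between Left and Right, which pins down the row player's mix.
  the column player's payoff to Left: p·(-9) + (1−p)·(-1) = -8p - 1
  the column player's payoff to Right: p·2 + (1−p)·(-2) = 4p - 2
  -8p - 1 = 4p - 2  ⇒  -12p = -1  ⇒  p = 1/12.
For the row player to be willing to mix, the row player must be indifferent between Up and Down, which pins down the column player's mix.
  the row player's payoff from Up: q·(-1) + (1−q)·2 = -3q + 2
  the row player's payoff from Down: q·(-3) + (1−q)·8 = -11q + 8
  -3q + 2 = -11q + 8  ⇒  8q = 6  ⇒  q = 3/4.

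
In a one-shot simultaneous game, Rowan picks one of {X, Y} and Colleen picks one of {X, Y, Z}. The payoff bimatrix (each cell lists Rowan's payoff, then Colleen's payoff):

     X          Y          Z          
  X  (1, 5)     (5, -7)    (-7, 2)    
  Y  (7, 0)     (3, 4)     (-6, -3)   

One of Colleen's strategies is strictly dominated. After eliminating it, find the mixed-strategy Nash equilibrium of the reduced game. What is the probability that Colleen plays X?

q = 1/4

Colleen's strategy Z is strictly dominated by X: 5 > 2 and 0 > -3. Eliminate Z.
Set Rowan's expected payoff from X equal to that from Y:
  Rowan's expected payoff from X: q·1 + (1−q)·5 = -4q + 5
  Rowan's expected payoff from Y: q·7 + (1−q)·3 = 4q + 3
  -4q + 5 = 4q + 3  ⇒  -8q = -2  ⇒  q = 1/4.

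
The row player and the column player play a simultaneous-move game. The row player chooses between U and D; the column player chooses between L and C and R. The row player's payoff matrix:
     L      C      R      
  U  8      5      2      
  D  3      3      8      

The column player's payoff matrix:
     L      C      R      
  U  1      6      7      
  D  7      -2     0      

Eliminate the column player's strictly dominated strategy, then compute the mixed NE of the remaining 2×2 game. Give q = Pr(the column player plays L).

The column player's strategy C is strictly dominated by R: 7 > 6 and 0 > -2. Eliminate C.
The row player's indifference between U and D determines the column player's mixing probability q:
  the row player's payoff to U: q·8 + (1−q)·2 = 6q + 2
  the row player's payoff to D: q·3 + (1−q)·8 = -5q + 8
  6q + 2 = -5q + 8  ⇒  11q = 6  ⇒  q = 6/11.

q = 6/11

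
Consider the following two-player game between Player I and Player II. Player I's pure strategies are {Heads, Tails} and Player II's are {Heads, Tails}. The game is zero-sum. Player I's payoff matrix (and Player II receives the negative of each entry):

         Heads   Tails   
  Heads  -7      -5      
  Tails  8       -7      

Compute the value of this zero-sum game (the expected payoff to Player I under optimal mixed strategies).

Player II's mix must leave Player I indifferent between Heads and Tails.
  Player I's expected payoff from Heads: q·(-7) + (1−q)·(-5) = -2q - 5
  Player I's expected payoff from Tails: q·8 + (1−q)·(-7) = 15q - 7
  -2q - 5 = 15q - 7  ⇒  -17q = -2  ⇒  q = 2/17.
The value is Player I's expected payoff against this mix (using Heads): (2/17)·(-7) + (15/17)·(-5) = -89/17.

v = -89/17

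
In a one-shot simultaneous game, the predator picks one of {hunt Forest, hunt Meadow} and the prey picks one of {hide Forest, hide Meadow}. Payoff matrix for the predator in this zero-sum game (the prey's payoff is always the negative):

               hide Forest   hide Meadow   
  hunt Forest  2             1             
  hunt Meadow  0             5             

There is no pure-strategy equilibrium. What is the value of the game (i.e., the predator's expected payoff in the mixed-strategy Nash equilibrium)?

The predator's indifference between hunt Forest and hunt Meadow determines the prey's mixing probability q:
  the predator's expected payoff from hunt Forest: q·2 + (1−q)·1 = q + 1
  the predator's expected payoff from hunt Meadow: q·0 + (1−q)·5 = -5q + 5
  q + 1 = -5q + 5  ⇒  6q = 4  ⇒  q = 2/3.
The value is the predator's expected payoff against this mix (using hunt Forest): (2/3)·2 + (1/3)·1 = 5/3.

v = 5/3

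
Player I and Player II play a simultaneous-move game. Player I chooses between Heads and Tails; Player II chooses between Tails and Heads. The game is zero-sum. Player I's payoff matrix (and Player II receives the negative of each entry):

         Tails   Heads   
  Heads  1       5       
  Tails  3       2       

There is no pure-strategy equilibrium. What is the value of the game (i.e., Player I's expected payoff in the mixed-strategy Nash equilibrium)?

In a mixed equilibrium Player I is indifferent between Heads and Tails; this condition fixes q.
  Player I's expected payoff from Heads: q·1 + (1−q)·5 = -4q + 5
  Player I's expected payoff from Tails: q·3 + (1−q)·2 = q + 2
  -4q + 5 = q + 2  ⇒  -5q = -3  ⇒  q = 3/5.
The value is Player I's expected payoff against this mix (using Heads): (3/5)·1 + (2/5)·5 = 13/5.

v = 13/5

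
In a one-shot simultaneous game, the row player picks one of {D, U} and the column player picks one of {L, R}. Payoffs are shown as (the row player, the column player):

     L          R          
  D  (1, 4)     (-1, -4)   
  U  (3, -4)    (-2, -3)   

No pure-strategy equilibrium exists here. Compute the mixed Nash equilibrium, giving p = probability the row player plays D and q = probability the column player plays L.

p = 1/9, q = 1/3

The row player's mix must leave the column player indifferent between L and R.
  the column player's payoff from L: p·4 + (1−p)·(-4) = 8p - 4
  the column player's payoff from R: p·(-4) + (1−p)·(-3) = -p - 3
  8p - 4 = -p - 3  ⇒  9p = 1  ⇒  p = 1/9.
For the row player to be willing to mix, the row player must be indifferent between D and U, which pins down the column player's mix.
  the row player's payoff to D: q·1 + (1−q)·(-1) = 2q - 1
  the row player's payoff to U: q·3 + (1−q)·(-2) = 5q - 2
  2q - 1 = 5q - 2  ⇒  -3q = -1  ⇒  q = 1/3.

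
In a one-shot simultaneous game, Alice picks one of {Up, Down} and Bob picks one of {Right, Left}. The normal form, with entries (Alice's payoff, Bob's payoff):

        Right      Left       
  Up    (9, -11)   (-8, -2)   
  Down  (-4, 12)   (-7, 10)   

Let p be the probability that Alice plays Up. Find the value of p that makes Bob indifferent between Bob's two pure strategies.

For Bob to be willing to mix, Bob must be indifferent between Right and Left, which pins down Alice's mix.
  Bob's payoff to Right: p·(-11) + (1−p)·12 = -23p + 12
  Bob's payoff to Left: p·(-2) + (1−p)·10 = -12p + 10
  -23p + 12 = -12p + 10  ⇒  -11p = -2  ⇒  p = 2/11.

p = 2/11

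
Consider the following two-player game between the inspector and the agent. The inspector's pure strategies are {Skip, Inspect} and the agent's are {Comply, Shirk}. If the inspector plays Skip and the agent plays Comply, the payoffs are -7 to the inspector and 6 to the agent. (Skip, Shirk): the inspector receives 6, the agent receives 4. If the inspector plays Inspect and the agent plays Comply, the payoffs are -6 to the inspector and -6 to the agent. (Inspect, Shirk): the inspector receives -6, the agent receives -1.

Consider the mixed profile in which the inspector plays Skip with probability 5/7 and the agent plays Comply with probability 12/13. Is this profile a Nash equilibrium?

Yes

Check the agent's indifference given the inspector's mix p = 5/7:
  payoff from Comply = 18/7; payoff from Shirk = 18/7 — equal.
Check the inspector's indifference given the agent's mix q = 12/13:
  payoff from Skip = -6; payoff from Inspect = -6 — equal.
Both players are indifferent, so neither can profitably deviate.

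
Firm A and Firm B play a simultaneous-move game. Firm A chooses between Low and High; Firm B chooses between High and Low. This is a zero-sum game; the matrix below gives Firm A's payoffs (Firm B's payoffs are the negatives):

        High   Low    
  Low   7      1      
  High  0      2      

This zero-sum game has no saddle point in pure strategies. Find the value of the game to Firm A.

v = 7/4

For Firm A to be willing to mix, Firm A must be indifferent between Low and High, which pins down Firm B's mix.
  Firm A's payoff from Low: q·7 + (1−q)·1 = 6q + 1
  Firm A's payoff from High: q·0 + (1−q)·2 = -2q + 2
  6q + 1 = -2q + 2  ⇒  8q = 1  ⇒  q = 1/8.
The value is Firm A's expected payoff against this mix (using Low): (1/8)·7 + (7/8)·1 = 7/4.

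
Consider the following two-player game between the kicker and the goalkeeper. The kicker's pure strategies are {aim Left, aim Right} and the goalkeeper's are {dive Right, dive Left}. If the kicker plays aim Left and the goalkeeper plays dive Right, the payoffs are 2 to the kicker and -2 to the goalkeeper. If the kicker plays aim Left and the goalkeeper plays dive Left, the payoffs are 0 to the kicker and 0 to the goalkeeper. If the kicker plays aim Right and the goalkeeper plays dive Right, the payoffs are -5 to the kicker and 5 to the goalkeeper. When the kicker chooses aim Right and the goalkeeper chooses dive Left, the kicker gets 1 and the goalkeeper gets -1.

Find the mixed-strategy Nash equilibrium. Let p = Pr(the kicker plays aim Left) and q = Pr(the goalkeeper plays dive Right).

p = 3/4, q = 1/8

In a mixed equilibrium the goalkeeper is indifferent between dive Right and dive Left; this condition fixes p.
  the goalkeeper's payoff to dive Right: p·(-2) + (1−p)·5 = -7p + 5
  the goalkeeper's payoff to dive Left: p·0 + (1−p)·(-1) = p - 1
  -7p + 5 = p - 1  ⇒  -8p = -6  ⇒  p = 3/4.
In a mixed equilibrium the kicker is indifferent between aim Left and aim Right; this condition fixes q.
  the kicker's payoff to aim Left: q·2 + (1−q)·0 = 2q
  the kicker's payoff to aim Right: q·(-5) + (1−q)·1 = -6q + 1
  2q = -6q + 1  ⇒  8q = 1  ⇒  q = 1/8.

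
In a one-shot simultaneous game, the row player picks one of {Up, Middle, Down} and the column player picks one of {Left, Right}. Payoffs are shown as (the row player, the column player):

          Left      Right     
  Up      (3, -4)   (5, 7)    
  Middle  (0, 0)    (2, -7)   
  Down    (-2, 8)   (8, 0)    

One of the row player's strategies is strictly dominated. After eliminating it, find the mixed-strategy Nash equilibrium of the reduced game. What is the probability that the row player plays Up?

The row player's strategy Middle is strictly dominated by Up: 3 > 0 and 5 > 2. Eliminate Middle.
In a mixed equilibrium the column player is indifferent between Left and Right; this condition fixes p.
  the column player's payoff to Left: p·(-4) + (1−p)·8 = -12p + 8
  the column player's payoff to Right: p·7 + (1−p)·0 = 7p
  -12p + 8 = 7p  ⇒  -19p = -8  ⇒  p = 8/19.

p = 8/19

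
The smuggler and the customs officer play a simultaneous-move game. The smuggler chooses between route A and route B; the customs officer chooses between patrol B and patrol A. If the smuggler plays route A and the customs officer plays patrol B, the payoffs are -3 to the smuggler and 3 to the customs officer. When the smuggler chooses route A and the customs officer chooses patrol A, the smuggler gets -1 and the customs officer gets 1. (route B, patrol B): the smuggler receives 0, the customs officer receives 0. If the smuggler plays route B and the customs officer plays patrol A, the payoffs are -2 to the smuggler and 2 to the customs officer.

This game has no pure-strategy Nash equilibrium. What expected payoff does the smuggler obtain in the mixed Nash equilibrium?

-3/2

The smuggler's indifference between route A and route B determines the customs officer's mixing probability q:
  the smuggler's payoff from route A: q·(-3) + (1−q)·(-1) = -2q - 1
  the smuggler's payoff from route B: q·0 + (1−q)·(-2) = 2q - 2
  -2q - 1 = 2q - 2  ⇒  -4q = -1  ⇒  q = 1/4.
At equilibrium the smuggler is indifferent across rows, so the smuggler's payoff equals the payoff from route A: (1/4)·(-3) + (3/4)·(-1) = -3/2.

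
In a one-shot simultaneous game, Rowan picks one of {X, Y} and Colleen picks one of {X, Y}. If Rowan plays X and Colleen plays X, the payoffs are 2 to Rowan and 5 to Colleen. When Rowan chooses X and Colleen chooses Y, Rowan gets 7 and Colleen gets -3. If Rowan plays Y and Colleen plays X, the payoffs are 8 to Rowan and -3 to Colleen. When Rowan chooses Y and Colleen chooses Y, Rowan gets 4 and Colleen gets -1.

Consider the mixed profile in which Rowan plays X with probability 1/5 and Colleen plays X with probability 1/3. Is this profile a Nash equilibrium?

Check Colleen's indifference given Rowan's mix p = 1/5:
  payoff from X = -7/5; payoff from Y = -7/5 — equal.
Check Rowan's indifference given Colleen's mix q = 1/3:
  payoff from X = 16/3; payoff from Y = 16/3 — equal.
Both players are indifferent, so neither can profitably deviate.

Yes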